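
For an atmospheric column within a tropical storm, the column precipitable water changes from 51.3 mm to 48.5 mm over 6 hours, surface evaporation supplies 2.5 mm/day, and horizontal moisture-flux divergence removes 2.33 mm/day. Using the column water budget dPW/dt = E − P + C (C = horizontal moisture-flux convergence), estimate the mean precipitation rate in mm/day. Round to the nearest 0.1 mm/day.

dPW/dt = (48.5 − 51.3) mm / (6/24 day) = -11.200 mm/day.
P = E + C − dPW/dt = 2.5 + (-2.33) − (-11.200) = 11.4 mm/day.

P ≈ 11.4 mm/day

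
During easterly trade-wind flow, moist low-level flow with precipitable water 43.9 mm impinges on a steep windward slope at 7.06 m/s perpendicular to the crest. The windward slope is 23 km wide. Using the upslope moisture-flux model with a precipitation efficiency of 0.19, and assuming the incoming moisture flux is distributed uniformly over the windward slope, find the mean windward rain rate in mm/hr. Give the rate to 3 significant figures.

Incoming column moisture flux per unit ridge length: F = V × PW = 7.06 × 43.9 = 309.934 mm·m/s.
Spread over the 23 km slope with efficiency ε = 0.19: R = ε·F/W = 0.19 × 309.934 / 23000 m = 2.560e-03 mm/s.
R = 2.560e-03 × 3600 = 9.22 mm/hr.

R ≈ 9.22 mm/hr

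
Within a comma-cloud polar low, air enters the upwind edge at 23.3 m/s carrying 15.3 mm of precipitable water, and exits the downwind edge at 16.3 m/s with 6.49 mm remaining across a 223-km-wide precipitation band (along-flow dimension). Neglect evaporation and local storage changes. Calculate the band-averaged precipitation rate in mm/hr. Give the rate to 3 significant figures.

Column moisture flux per unit crosswind length is F = V × PW.
Inflow: F_in = 23.3 × 15.3 = 356.49 mm·m/s
Outflow: F_out = 16.3 × 6.49 = 105.787 mm·m/s
Steady-state rate R = (F_in − F_out)/L = (356.49 − 105.787) / 223000 m = 1.124e-03 mm/s.
R = 1.124e-03 × 3600 = 4.05 mm/hr.

R ≈ 4.05 mm/hr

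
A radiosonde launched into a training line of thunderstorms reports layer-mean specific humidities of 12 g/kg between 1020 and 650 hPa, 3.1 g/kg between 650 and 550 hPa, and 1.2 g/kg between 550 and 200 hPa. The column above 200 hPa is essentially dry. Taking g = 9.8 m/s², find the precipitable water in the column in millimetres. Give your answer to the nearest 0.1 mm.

Precipitable water is the column-integrated vapour mass per unit area: PW = (1/g) Σ q̄ Δp, with q in kg/kg and Δp in Pa (1 kg/m² of water = 1 mm).
Layer 1020–650 hPa: Δp = 370 hPa = 37000 Pa, q̄ = 0.012 kg/kg → 0.012 × 37000 / 9.8 = 45.31 mm
Layer 650–550 hPa: Δp = 100 hPa = 10000 Pa, q̄ = 0.0031 kg/kg → 0.0031 × 10000 / 9.8 = 3.16 mm
Layer 550–200 hPa: Δp = 350 hPa = 35000 Pa, q̄ = 0.0012 kg/kg → 0.0012 × 35000 / 9.8 = 4.29 mm
PW = 45.31 + 3.16 + 4.29 = 52.76 ≈ 52.8 mm.

PW ≈ 52.8 mm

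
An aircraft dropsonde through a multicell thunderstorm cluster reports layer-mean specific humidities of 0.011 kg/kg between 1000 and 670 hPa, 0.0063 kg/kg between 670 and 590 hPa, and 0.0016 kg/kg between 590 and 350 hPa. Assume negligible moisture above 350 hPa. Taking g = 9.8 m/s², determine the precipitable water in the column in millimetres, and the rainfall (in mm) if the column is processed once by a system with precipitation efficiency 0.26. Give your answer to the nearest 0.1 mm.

Precipitable water is the column-integrated vapour mass per unit area: PW = (1/g) Σ q̄ Δp, with q in kg/kg and Δp in Pa (1 kg/m² of water = 1 mm).
Layer 1000–670 hPa: Δp = 330 hPa = 33000 Pa, q̄ = 0.011 kg/kg → 0.011 × 33000 / 9.8 = 37.04 mm
Layer 670–590 hPa: Δp = 80 hPa = 8000 Pa, q̄ = 0.0063 kg/kg → 0.0063 × 8000 / 9.8 = 5.14 mm
Layer 590–350 hPa: Δp = 240 hPa = 24000 Pa, q̄ = 0.0016 kg/kg → 0.0016 × 24000 / 9.8 = 3.92 mm
PW = 37.04 + 5.14 + 3.92 = 46.10 ≈ 46.1 mm.
Rainfall = ε × PW = 0.26 × 46.1 = 12.0 mm.

PW ≈ 46.1 mm; rainfall ≈ 12.0 mm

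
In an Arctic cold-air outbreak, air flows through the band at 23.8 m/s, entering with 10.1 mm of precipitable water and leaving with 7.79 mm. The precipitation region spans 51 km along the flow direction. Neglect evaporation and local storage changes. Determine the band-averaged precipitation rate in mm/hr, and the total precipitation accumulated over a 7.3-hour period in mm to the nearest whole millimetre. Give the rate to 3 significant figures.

R ≈ 3.88 mm/hr; total ≈ 28 mm

Column moisture flux per unit crosswind length is F = V × PW.
Inflow: F_in = 23.8 × 10.1 = 240.38 mm·m/s
Outflow: F_out = 23.8 × 7.79 = 185.402 mm·m/s
Steady-state rate R = (F_in − F_out)/L = (240.38 − 185.402) / 51000 m = 1.078e-03 mm/s.
R = 1.078e-03 × 3600 = 3.88 mm/hr.
Over 7.3 h: total = 3.88 × 7.3 = 28.324 ≈ 28 mm.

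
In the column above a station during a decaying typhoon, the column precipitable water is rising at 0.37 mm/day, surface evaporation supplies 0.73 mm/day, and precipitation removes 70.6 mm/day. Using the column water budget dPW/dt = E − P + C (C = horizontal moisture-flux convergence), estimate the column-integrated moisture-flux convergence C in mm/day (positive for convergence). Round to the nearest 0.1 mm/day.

C ≈ 70.2 mm/day

dPW/dt = +0.37 mm/day.
C = dPW/dt − E + P = (+0.37) − 0.73 + 70.6 = 70.2 mm/day.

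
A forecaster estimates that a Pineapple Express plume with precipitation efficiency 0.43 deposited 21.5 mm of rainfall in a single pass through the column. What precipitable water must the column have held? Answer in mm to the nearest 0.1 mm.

PW ≈ 50.0 mm

PW = rainfall / ε = 21.5 / 0.43 = 50.0 mm.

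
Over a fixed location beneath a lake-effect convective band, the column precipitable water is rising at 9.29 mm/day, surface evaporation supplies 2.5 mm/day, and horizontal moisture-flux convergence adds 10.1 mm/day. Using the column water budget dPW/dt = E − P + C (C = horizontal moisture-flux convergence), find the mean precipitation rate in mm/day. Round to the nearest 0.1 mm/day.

P ≈ 3.3 mm/day

dPW/dt = +9.29 mm/day.
P = E + C − dPW/dt = 2.5 + (10.1) − (+9.29) = 3.3 mm/day.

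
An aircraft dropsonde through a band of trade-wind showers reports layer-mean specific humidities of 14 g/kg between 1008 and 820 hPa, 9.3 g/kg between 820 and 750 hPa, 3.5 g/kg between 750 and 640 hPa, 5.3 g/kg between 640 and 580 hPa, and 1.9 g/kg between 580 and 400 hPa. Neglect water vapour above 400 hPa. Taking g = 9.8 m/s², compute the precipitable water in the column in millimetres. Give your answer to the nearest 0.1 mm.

PW ≈ 44.2 mm

Precipitable water is the column-integrated vapour mass per unit area: PW = (1/g) Σ q̄ Δp, with q in kg/kg and Δp in Pa (1 kg/m² of water = 1 mm).
Layer 1008–820 hPa: Δp = 188 hPa = 18800 Pa, q̄ = 0.014 kg/kg → 0.014 × 18800 / 9.8 = 26.86 mm
Layer 820–750 hPa: Δp = 70 hPa = 7000 Pa, q̄ = 0.0093 kg/kg → 0.0093 × 7000 / 9.8 = 6.64 mm
Layer 750–640 hPa: Δp = 110 hPa = 11000 Pa, q̄ = 0.0035 kg/kg → 0.0035 × 11000 / 9.8 = 3.93 mm
Layer 640–580 hPa: Δp = 60 hPa = 6000 Pa, q̄ = 0.0053 kg/kg → 0.0053 × 6000 / 9.8 = 3.24 mm
Layer 580–400 hPa: Δp = 180 hPa = 18000 Pa, q̄ = 0.0019 kg/kg → 0.0019 × 18000 / 9.8 = 3.49 mm
PW = 26.86 + 6.64 + 3.93 + 3.24 + 3.49 = 44.16 ≈ 44.2 mm.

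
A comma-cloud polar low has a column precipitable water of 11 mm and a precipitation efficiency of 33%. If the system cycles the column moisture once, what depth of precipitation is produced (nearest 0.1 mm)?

precipitation ≈ 3.6 mm

Precipitation = ε × PW = 0.33 × 11 = 3.6 mm.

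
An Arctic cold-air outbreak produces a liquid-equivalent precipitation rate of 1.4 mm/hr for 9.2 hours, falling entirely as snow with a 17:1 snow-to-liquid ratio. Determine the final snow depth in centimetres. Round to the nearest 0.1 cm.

snow depth ≈ 21.9 cm

Liquid-equivalent depth = 1.4 × 9.2 = 12.88 mm.
Snow depth = 12.88 mm × 17 = 218.96 mm = 21.9 cm.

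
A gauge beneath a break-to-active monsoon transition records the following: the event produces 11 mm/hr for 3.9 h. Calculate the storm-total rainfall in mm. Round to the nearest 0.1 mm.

Total = Σ Rᵢ Δtᵢ = 11 × 3.9
      = 42.9 = 42.9 mm.

total ≈ 42.9 mm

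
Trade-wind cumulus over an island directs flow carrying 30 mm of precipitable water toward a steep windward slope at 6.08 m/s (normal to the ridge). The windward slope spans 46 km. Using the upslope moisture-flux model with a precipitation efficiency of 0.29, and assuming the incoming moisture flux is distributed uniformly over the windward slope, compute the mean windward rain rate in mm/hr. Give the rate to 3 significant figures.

Incoming column moisture flux per unit ridge length: F = V × PW = 6.08 × 30 = 182.4 mm·m/s.
Spread over the 46 km slope with efficiency ε = 0.29: R = ε·F/W = 0.29 × 182.4 / 46000 m = 1.150e-03 mm/s.
R = 1.150e-03 × 3600 = 4.14 mm/hr.

R ≈ 4.14 mm/hr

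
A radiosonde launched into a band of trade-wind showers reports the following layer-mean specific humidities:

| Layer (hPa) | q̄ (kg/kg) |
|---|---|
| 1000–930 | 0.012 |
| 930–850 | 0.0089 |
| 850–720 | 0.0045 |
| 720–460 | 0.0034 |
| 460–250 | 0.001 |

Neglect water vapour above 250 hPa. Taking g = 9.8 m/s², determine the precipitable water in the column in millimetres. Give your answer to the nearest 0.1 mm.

PW ≈ 33.0 mm

Precipitable water is the column-integrated vapour mass per unit area: PW = (1/g) Σ q̄ Δp, with q in kg/kg and Δp in Pa (1 kg/m² of water = 1 mm).
Layer 1000–930 hPa: Δp = 70 hPa = 7000 Pa, q̄ = 0.012 kg/kg → 0.012 × 7000 / 9.8 = 8.57 mm
Layer 930–850 hPa: Δp = 80 hPa = 8000 Pa, q̄ = 0.0089 kg/kg → 0.0089 × 8000 / 9.8 = 7.27 mm
Layer 850–720 hPa: Δp = 130 hPa = 13000 Pa, q̄ = 0.0045 kg/kg → 0.0045 × 13000 / 9.8 = 5.97 mm
Layer 720–460 hPa: Δp = 260 hPa = 26000 Pa, q̄ = 0.0034 kg/kg → 0.0034 × 26000 / 9.8 = 9.02 mm
Layer 460–250 hPa: Δp = 210 hPa = 21000 Pa, q̄ = 0.001 kg/kg → 0.001 × 21000 / 9.8 = 2.14 mm
PW = 8.57 + 7.27 + 5.97 + 9.02 + 2.14 = 32.97 ≈ 33.0 mm.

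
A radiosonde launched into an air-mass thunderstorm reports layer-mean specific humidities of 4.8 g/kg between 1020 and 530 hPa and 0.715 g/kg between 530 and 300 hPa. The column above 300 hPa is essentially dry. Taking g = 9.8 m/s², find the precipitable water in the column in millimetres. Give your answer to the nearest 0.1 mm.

Precipitable water is the column-integrated vapour mass per unit area: PW = (1/g) Σ q̄ Δp, with q in kg/kg and Δp in Pa (1 kg/m² of water = 1 mm).
Layer 1020–530 hPa: Δp = 490 hPa = 49000 Pa, q̄ = 0.0048 kg/kg → 0.0048 × 49000 / 9.8 = 24.00 mm
Layer 530–300 hPa: Δp = 230 hPa = 23000 Pa, q̄ = 0.000715 kg/kg → 0.000715 × 23000 / 9.8 = 1.68 mm
PW = 24.00 + 1.68 = 25.68 ≈ 25.7 mm.

PW ≈ 25.7 mm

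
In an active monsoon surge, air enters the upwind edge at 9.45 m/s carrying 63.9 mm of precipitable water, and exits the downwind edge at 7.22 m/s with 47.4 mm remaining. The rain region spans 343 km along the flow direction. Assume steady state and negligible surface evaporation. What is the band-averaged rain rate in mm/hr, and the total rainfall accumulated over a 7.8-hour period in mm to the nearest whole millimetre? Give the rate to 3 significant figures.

Column moisture flux per unit crosswind length is F = V × PW.
Inflow: F_in = 9.45 × 63.9 = 603.855 mm·m/s
Outflow: F_out = 7.22 × 47.4 = 342.228 mm·m/s
Steady-state rate R = (F_in − F_out)/L = (603.855 − 342.228) / 343000 m = 7.628e-04 mm/s.
R = 7.628e-04 × 3600 = 2.75 mm/hr.
Over 7.8 h: total = 2.75 × 7.8 = 21.45 ≈ 21 mm.

R ≈ 2.75 mm/hr; total ≈ 21 mm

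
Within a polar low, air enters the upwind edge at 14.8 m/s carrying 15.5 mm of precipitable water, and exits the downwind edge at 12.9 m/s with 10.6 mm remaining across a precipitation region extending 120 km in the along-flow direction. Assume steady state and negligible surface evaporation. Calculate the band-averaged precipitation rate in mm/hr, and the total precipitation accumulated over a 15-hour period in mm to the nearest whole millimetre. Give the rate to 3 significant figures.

Column moisture flux per unit crosswind length is F = V × PW.
Inflow: F_in = 14.8 × 15.5 = 229.4 mm·m/s
Outflow: F_out = 12.9 × 10.6 = 136.74 mm·m/s
Steady-state rate R = (F_in − F_out)/L = (229.4 − 136.74) / 120000 m = 7.722e-04 mm/s.
R = 7.722e-04 × 3600 = 2.78 mm/hr.
Over 15 h: total = 2.78 × 15 = 41.7 ≈ 42 mm.

R ≈ 2.78 mm/hr; total ≈ 42 mm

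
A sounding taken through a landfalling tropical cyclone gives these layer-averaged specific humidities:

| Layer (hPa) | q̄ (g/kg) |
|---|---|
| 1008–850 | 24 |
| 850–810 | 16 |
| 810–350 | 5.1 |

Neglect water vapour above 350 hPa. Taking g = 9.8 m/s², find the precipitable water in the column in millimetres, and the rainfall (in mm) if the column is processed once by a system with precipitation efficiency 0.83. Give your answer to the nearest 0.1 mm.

Precipitable water is the column-integrated vapour mass per unit area: PW = (1/g) Σ q̄ Δp, with q in kg/kg and Δp in Pa (1 kg/m² of water = 1 mm).
Layer 1008–850 hPa: Δp = 158 hPa = 15800 Pa, q̄ = 0.024 kg/kg → 0.024 × 15800 / 9.8 = 38.69 mm
Layer 850–810 hPa: Δp = 40 hPa = 4000 Pa, q̄ = 0.016 kg/kg → 0.016 × 4000 / 9.8 = 6.53 mm
Layer 810–350 hPa: Δp = 460 hPa = 46000 Pa, q̄ = 0.0051 kg/kg → 0.0051 × 46000 / 9.8 = 23.94 mm
PW = 38.69 + 6.53 + 23.94 = 69.16 ≈ 69.2 mm.
Rainfall = ε × PW = 0.83 × 69.2 = 57.4 mm.

PW ≈ 69.2 mm; rainfall ≈ 57.4 mm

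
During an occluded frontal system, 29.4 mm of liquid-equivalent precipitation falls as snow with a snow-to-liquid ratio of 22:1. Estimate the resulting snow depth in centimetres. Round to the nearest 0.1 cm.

snow depth ≈ 64.7 cm

Snow depth = liquid × ratio = 29.4 mm × 22 = 646.8 mm = 64.7 cm.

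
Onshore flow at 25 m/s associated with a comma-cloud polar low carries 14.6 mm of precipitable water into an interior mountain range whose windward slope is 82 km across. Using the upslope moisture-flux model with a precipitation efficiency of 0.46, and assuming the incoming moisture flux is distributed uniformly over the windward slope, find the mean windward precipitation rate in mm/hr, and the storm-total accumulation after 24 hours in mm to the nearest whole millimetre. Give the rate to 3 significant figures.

R ≈ 7.37 mm/hr; total ≈ 177 mm

Incoming column moisture flux per unit ridge length: F = V × PW = 25 × 14.6 = 365 mm·m/s.
Spread over the 82 km slope with efficiency ε = 0.46: R = ε·F/W = 0.46 × 365 / 82000 m = 2.048e-03 mm/s.
R = 2.048e-03 × 3600 = 7.37 mm/hr.
Over 24 h: total = 7.37 × 24 = 176.88 ≈ 177 mm.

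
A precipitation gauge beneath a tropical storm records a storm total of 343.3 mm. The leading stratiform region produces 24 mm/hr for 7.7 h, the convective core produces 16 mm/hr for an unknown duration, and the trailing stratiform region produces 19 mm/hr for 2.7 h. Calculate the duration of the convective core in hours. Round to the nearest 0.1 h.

Known phases: 24 × 7.7 + 19 × 2.7 = 184.8 + 51.3 = 236.1 mm.
Remaining depth = 343.3 − 236.1 = 107.2 mm.
Duration = 107.2 / 16 = 6.7 h.

duration ≈ 6.7 h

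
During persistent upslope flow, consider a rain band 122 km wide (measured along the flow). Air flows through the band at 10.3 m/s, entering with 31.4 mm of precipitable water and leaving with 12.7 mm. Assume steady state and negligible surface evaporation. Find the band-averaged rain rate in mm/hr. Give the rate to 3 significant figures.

R ≈ 5.68 mm/hr

Column moisture flux per unit crosswind length is F = V × PW.
Inflow: F_in = 10.3 × 31.4 = 323.42 mm·m/s
Outflow: F_out = 10.3 × 12.7 = 130.81 mm·m/s
Steady-state rate R = (F_in − F_out)/L = (323.42 − 130.81) / 122000 m = 1.579e-03 mm/s.
R = 1.579e-03 × 3600 = 5.68 mm/hr.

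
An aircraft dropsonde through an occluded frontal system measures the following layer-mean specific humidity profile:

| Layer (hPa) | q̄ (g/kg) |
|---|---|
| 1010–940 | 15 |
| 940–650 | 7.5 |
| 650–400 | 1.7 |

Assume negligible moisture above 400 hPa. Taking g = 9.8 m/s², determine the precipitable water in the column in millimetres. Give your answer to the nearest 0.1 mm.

Precipitable water is the column-integrated vapour mass per unit area: PW = (1/g) Σ q̄ Δp, with q in kg/kg and Δp in Pa (1 kg/m² of water = 1 mm).
Layer 1010–940 hPa: Δp = 70 hPa = 7000 Pa, q̄ = 0.015 kg/kg → 0.015 × 7000 / 9.8 = 10.71 mm
Layer 940–650 hPa: Δp = 290 hPa = 29000 Pa, q̄ = 0.0075 kg/kg → 0.0075 × 29000 / 9.8 = 22.19 mm
Layer 650–400 hPa: Δp = 250 hPa = 25000 Pa, q̄ = 0.0017 kg/kg → 0.0017 × 25000 / 9.8 = 4.34 mm
PW = 10.71 + 22.19 + 4.34 = 37.24 ≈ 37.2 mm.

PW ≈ 37.2 mm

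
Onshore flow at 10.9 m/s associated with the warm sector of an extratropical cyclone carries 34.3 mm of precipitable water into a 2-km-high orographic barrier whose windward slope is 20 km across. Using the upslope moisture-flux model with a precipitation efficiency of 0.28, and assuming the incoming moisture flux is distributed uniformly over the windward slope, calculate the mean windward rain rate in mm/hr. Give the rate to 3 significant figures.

R ≈ 18.8 mm/hr

Incoming column moisture flux per unit ridge length: F = V × PW = 10.9 × 34.3 = 373.87 mm·m/s.
Spread over the 20 km slope with efficiency ε = 0.28: R = ε·F/W = 0.28 × 373.87 / 20000 m = 5.234e-03 mm/s.
R = 5.234e-03 × 3600 = 18.8 mm/hr.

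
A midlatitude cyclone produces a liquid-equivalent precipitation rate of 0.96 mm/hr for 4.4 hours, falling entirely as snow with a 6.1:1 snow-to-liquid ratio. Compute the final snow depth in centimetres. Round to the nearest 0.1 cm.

Liquid-equivalent depth = 0.96 × 4.4 = 4.224 mm.
Snow depth = 4.224 mm × 6.1 = 25.7664 mm = 2.6 cm.

snow depth ≈ 2.6 cm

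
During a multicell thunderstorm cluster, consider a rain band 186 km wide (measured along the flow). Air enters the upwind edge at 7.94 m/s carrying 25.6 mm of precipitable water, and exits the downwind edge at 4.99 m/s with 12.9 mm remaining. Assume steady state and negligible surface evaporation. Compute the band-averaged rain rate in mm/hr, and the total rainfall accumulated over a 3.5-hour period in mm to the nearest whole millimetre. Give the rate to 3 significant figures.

R ≈ 2.69 mm/hr; total ≈ 9 mm

Column moisture flux per unit crosswind length is F = V × PW.
Inflow: F_in = 7.94 × 25.6 = 203.264 mm·m/s
Outflow: F_out = 4.99 × 12.9 = 64.371 mm·m/s
Steady-state rate R = (F_in − F_out)/L = (203.264 − 64.371) / 186000 m = 7.467e-04 mm/s.
R = 7.467e-04 × 3600 = 2.69 mm/hr.
Over 3.5 h: total = 2.69 × 3.5 = 9.415 ≈ 9 mm.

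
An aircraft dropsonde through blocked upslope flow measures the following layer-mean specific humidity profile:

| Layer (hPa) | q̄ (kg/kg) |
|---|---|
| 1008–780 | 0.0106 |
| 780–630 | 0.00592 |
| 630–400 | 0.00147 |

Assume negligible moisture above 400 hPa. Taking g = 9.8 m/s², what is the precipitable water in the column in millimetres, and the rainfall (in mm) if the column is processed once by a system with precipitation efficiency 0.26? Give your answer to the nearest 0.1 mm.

Precipitable water is the column-integrated vapour mass per unit area: PW = (1/g) Σ q̄ Δp, with q in kg/kg and Δp in Pa (1 kg/m² of water = 1 mm).
Layer 1008–780 hPa: Δp = 228 hPa = 22800 Pa, q̄ = 0.0106 kg/kg → 0.0106 × 22800 / 9.8 = 24.66 mm
Layer 780–630 hPa: Δp = 150 hPa = 15000 Pa, q̄ = 0.00592 kg/kg → 0.00592 × 15000 / 9.8 = 9.06 mm
Layer 630–400 hPa: Δp = 230 hPa = 23000 Pa, q̄ = 0.00147 kg/kg → 0.00147 × 23000 / 9.8 = 3.45 mm
PW = 24.66 + 9.06 + 3.45 = 37.17 ≈ 37.2 mm.
Rainfall = ε × PW = 0.26 × 37.2 = 9.7 mm.

PW ≈ 37.2 mm; rainfall ≈ 9.7 mm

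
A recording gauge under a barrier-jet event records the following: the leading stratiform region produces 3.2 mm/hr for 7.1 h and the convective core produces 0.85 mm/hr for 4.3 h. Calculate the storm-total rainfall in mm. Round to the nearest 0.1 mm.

total ≈ 26.4 mm

Total = Σ Rᵢ Δtᵢ = 3.2 × 7.1 + 0.85 × 4.3
      = 22.72 + 3.655 = 26.4 mm.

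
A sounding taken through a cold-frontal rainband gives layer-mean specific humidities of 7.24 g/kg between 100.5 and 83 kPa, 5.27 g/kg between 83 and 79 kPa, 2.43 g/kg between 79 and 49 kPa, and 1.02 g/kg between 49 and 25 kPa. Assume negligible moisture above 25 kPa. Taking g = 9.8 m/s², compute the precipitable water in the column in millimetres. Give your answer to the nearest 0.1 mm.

Precipitable water is the column-integrated vapour mass per unit area: PW = (1/g) Σ q̄ Δp, with q in kg/kg and Δp in Pa (1 kg/m² of water = 1 mm).
Layer 100.5–83 kPa: Δp = 175 hPa = 17500 Pa, q̄ = 0.00724 kg/kg → 0.00724 × 17500 / 9.8 = 12.93 mm
Layer 83–79 kPa: Δp = 40 hPa = 4000 Pa, q̄ = 0.00527 kg/kg → 0.00527 × 4000 / 9.8 = 2.15 mm
Layer 79–49 kPa: Δp = 300 hPa = 30000 Pa, q̄ = 0.00243 kg/kg → 0.00243 × 30000 / 9.8 = 7.44 mm
Layer 49–25 kPa: Δp = 240 hPa = 24000 Pa, q̄ = 0.00102 kg/kg → 0.00102 × 24000 / 9.8 = 2.50 mm
PW = 12.93 + 2.15 + 7.44 + 2.50 = 25.02 ≈ 25.0 mm.

PW ≈ 25.0 mm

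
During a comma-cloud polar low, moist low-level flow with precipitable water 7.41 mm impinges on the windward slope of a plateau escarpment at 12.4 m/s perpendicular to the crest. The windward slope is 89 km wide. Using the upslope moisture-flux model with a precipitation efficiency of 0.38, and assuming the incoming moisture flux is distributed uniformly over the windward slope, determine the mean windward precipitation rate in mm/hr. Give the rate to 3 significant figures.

Incoming column moisture flux per unit ridge length: F = V × PW = 12.4 × 7.41 = 91.884 mm·m/s.
Spread over the 89 km slope with efficiency ε = 0.38: R = ε·F/W = 0.38 × 91.884 / 89000 m = 3.923e-04 mm/s.
R = 3.923e-04 × 3600 = 1.41 mm/hr.

R ≈ 1.41 mm/hr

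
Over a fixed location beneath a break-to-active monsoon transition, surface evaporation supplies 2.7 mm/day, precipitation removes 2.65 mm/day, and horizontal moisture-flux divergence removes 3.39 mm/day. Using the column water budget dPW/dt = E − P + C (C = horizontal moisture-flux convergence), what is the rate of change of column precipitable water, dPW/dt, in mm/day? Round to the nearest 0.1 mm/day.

dPW/dt ≈ -3.3 mm/day

dPW/dt = E − P + C = 2.7 − 2.65 + (-3.39) = -3.3 mm/day.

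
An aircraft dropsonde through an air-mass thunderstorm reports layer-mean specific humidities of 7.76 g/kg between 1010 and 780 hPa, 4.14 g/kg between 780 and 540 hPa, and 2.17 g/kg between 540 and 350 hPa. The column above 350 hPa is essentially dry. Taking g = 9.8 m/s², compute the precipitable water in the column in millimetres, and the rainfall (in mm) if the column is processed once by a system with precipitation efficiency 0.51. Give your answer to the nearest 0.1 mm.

PW ≈ 32.6 mm; rainfall ≈ 16.6 mm

Precipitable water is the column-integrated vapour mass per unit area: PW = (1/g) Σ q̄ Δp, with q in kg/kg and Δp in Pa (1 kg/m² of water = 1 mm).
Layer 1010–780 hPa: Δp = 230 hPa = 23000 Pa, q̄ = 0.00776 kg/kg → 0.00776 × 23000 / 9.8 = 18.21 mm
Layer 780–540 hPa: Δp = 240 hPa = 24000 Pa, q̄ = 0.00414 kg/kg → 0.00414 × 24000 / 9.8 = 10.14 mm
Layer 540–350 hPa: Δp = 190 hPa = 19000 Pa, q̄ = 0.00217 kg/kg → 0.00217 × 19000 / 9.8 = 4.21 mm
PW = 18.21 + 10.14 + 4.21 = 32.56 ≈ 32.6 mm.
Rainfall = ε × PW = 0.51 × 32.6 = 16.6 mm.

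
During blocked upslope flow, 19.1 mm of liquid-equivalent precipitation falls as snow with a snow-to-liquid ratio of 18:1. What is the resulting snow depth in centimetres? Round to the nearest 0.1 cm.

Snow depth = liquid × ratio = 19.1 mm × 18 = 343.8 mm = 34.4 cm.

snow depth ≈ 34.4 cm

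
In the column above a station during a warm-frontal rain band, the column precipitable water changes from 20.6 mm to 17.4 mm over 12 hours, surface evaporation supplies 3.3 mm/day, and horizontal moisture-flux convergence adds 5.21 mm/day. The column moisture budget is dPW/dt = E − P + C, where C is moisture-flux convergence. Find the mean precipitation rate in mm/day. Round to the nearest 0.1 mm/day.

P ≈ 14.9 mm/day

dPW/dt = (17.4 − 20.6) mm / (12/24 day) = -6.400 mm/day.
P = E + C − dPW/dt = 3.3 + (5.21) − (-6.400) = 14.9 mm/day.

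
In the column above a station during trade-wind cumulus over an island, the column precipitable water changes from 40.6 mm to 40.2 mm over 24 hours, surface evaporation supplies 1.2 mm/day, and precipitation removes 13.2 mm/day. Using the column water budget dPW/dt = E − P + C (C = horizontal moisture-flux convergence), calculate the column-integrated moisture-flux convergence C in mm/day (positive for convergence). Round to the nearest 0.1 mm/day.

dPW/dt = (40.2 − 40.6) mm / (24/24 day) = -0.400 mm/day.
C = dPW/dt − E + P = (-0.400) − 1.2 + 13.2 = 11.6 mm/day.

C ≈ 11.6 mm/day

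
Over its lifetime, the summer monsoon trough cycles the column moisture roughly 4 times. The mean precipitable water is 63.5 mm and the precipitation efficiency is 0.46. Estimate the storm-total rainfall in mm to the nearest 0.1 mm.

rainfall ≈ 116.8 mm

Each cycle deposits ε × PW = 0.46 × 63.5 = 29.21 mm.
Over 4 cycles: 4 × 29.21 = 116.8 mm.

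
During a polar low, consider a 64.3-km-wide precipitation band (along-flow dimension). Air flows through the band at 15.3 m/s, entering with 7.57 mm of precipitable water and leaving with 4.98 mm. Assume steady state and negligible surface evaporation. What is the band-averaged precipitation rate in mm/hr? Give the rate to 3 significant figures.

Column moisture flux per unit crosswind length is F = V × PW.
Inflow: F_in = 15.3 × 7.57 = 115.821 mm·m/s
Outflow: F_out = 15.3 × 4.98 = 76.194 mm·m/s
Steady-state rate R = (F_in − F_out)/L = (115.821 − 76.194) / 64300 m = 6.163e-04 mm/s.
R = 6.163e-04 × 3600 = 2.22 mm/hr.

R ≈ 2.22 mm/hr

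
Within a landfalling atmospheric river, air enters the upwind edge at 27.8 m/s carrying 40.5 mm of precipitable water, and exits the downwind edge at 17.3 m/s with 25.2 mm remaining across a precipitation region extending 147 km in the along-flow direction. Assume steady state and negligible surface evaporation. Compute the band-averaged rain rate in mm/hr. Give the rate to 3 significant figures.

R ≈ 16.9 mm/hr

Column moisture flux per unit crosswind length is F = V × PW.
Inflow: F_in = 27.8 × 40.5 = 1125.9 mm·m/s
Outflow: F_out = 17.3 × 25.2 = 435.96 mm·m/s
Steady-state rate R = (F_in − F_out)/L = (1125.9 − 435.96) / 147000 m = 4.693e-03 mm/s.
R = 4.693e-03 × 3600 = 16.9 mm/hr.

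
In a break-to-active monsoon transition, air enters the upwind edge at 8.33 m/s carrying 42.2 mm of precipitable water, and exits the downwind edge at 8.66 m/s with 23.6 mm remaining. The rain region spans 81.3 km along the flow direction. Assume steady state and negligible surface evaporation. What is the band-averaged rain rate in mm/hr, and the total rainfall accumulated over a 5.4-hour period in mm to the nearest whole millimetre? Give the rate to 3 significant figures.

R ≈ 6.52 mm/hr; total ≈ 35 mm

Column moisture flux per unit crosswind length is F = V × PW.
Inflow: F_in = 8.33 × 42.2 = 351.526 mm·m/s
Outflow: F_out = 8.66 × 23.6 = 204.376 mm·m/s
Steady-state rate R = (F_in − F_out)/L = (351.526 − 204.376) / 81300 m = 1.810e-03 mm/s.
R = 1.810e-03 × 3600 = 6.52 mm/hr.
Over 5.4 h: total = 6.52 × 5.4 = 35.208 ≈ 35 mm.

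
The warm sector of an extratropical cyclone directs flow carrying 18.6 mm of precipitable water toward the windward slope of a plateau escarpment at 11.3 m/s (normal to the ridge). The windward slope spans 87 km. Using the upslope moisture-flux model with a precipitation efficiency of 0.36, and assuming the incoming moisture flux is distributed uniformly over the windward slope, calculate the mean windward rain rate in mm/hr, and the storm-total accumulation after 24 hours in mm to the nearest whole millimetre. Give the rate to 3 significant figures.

R ≈ 3.13 mm/hr; total ≈ 75 mm

Incoming column moisture flux per unit ridge length: F = V × PW = 11.3 × 18.6 = 210.18 mm·m/s.
Spread over the 87 km slope with efficiency ε = 0.36: R = ε·F/W = 0.36 × 210.18 / 87000 m = 8.697e-04 mm/s.
R = 8.697e-04 × 3600 = 3.13 mm/hr.
Over 24 h: total = 3.13 × 24 = 75.12 ≈ 75 mm.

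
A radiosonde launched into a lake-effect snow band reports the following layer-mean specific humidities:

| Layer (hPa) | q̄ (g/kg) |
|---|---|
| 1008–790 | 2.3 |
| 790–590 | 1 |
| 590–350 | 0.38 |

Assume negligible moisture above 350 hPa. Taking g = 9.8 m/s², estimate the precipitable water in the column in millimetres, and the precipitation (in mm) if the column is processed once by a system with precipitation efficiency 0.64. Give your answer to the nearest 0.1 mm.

PW ≈ 8.1 mm; precipitation ≈ 5.2 mm

Precipitable water is the column-integrated vapour mass per unit area: PW = (1/g) Σ q̄ Δp, with q in kg/kg and Δp in Pa (1 kg/m² of water = 1 mm).
Layer 1008–790 hPa: Δp = 218 hPa = 21800 Pa, q̄ = 0.0023 kg/kg → 0.0023 × 21800 / 9.8 = 5.12 mm
Layer 790–590 hPa: Δp = 200 hPa = 20000 Pa, q̄ = 0.001 kg/kg → 0.001 × 20000 / 9.8 = 2.04 mm
Layer 590–350 hPa: Δp = 240 hPa = 24000 Pa, q̄ = 0.00038 kg/kg → 0.00038 × 24000 / 9.8 = 0.93 mm
PW = 5.12 + 2.04 + 0.93 = 8.09 ≈ 8.1 mm.
Precipitation = ε × PW = 0.64 × 8.1 = 5.2 mm.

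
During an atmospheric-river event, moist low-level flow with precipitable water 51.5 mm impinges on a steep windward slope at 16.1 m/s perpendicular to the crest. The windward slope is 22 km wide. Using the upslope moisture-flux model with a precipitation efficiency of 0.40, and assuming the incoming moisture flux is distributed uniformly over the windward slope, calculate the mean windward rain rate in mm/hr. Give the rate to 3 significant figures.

R ≈ 54.3 mm/hr

Incoming column moisture flux per unit ridge length: F = V × PW = 16.1 × 51.5 = 829.15 mm·m/s.
Spread over the 22 km slope with efficiency ε = 0.40: R = ε·F/W = 0.40 × 829.15 / 22000 m = 1.508e-02 mm/s.
R = 1.508e-02 × 3600 = 54.3 mm/hr.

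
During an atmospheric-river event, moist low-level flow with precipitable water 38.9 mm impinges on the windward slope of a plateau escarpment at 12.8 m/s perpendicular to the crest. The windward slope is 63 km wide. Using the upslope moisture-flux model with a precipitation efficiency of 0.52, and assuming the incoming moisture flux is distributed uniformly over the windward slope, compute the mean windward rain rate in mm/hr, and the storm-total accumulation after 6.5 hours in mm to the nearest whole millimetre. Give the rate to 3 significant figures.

R ≈ 14.8 mm/hr; total ≈ 96 mm

Incoming column moisture flux per unit ridge length: F = V × PW = 12.8 × 38.9 = 497.92 mm·m/s.
Spread over the 63 km slope with efficiency ε = 0.52: R = ε·F/W = 0.52 × 497.92 / 63000 m = 4.110e-03 mm/s.
R = 4.110e-03 × 3600 = 14.8 mm/hr.
Over 6.5 h: total = 14.8 × 6.5 = 96.2 ≈ 96 mm.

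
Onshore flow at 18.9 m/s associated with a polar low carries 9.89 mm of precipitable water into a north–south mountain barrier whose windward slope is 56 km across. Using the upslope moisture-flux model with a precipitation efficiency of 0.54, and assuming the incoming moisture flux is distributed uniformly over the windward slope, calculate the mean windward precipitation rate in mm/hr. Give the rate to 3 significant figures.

Incoming column moisture flux per unit ridge length: F = V × PW = 18.9 × 9.89 = 186.921 mm·m/s.
Spread over the 56 km slope with efficiency ε = 0.54: R = ε·F/W = 0.54 × 186.921 / 56000 m = 1.802e-03 mm/s.
R = 1.802e-03 × 3600 = 6.49 mm/hr.

R ≈ 6.49 mm/hr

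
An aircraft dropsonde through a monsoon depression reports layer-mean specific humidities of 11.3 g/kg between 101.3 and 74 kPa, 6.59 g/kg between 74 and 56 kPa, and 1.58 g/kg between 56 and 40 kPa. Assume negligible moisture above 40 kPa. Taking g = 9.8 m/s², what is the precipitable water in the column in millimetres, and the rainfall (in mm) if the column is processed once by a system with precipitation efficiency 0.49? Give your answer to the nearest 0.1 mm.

Precipitable water is the column-integrated vapour mass per unit area: PW = (1/g) Σ q̄ Δp, with q in kg/kg and Δp in Pa (1 kg/m² of water = 1 mm).
Layer 101.3–74 kPa: Δp = 273 hPa = 27300 Pa, q̄ = 0.0113 kg/kg → 0.0113 × 27300 / 9.8 = 31.48 mm
Layer 74–56 kPa: Δp = 180 hPa = 18000 Pa, q̄ = 0.00659 kg/kg → 0.00659 × 18000 / 9.8 = 12.10 mm
Layer 56–40 kPa: Δp = 160 hPa = 16000 Pa, q̄ = 0.00158 kg/kg → 0.00158 × 16000 / 9.8 = 2.58 mm
PW = 31.48 + 12.10 + 2.58 = 46.16 ≈ 46.2 mm.
Rainfall = ε × PW = 0.49 × 46.2 = 22.6 mm.

PW ≈ 46.2 mm; rainfall ≈ 22.6 mm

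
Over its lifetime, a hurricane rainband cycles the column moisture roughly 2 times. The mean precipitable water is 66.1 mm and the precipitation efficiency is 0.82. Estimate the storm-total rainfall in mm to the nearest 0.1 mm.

rainfall ≈ 108.4 mm

Each cycle deposits ε × PW = 0.82 × 66.1 = 54.202 mm.
Over 2 cycles: 2 × 54.202 = 108.4 mm.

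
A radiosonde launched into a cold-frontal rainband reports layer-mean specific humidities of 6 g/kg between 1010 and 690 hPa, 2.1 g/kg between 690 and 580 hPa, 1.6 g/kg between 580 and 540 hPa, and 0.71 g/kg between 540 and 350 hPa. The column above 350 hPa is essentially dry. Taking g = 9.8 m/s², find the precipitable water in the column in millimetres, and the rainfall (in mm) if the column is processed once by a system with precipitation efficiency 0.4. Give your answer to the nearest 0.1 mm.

PW ≈ 24.0 mm; rainfall ≈ 9.6 mm

Precipitable water is the column-integrated vapour mass per unit area: PW = (1/g) Σ q̄ Δp, with q in kg/kg and Δp in Pa (1 kg/m² of water = 1 mm).
Layer 1010–690 hPa: Δp = 320 hPa = 32000 Pa, q̄ = 0.006 kg/kg → 0.006 × 32000 / 9.8 = 19.59 mm
Layer 690–580 hPa: Δp = 110 hPa = 11000 Pa, q̄ = 0.0021 kg/kg → 0.0021 × 11000 / 9.8 = 2.36 mm
Layer 580–540 hPa: Δp = 40 hPa = 4000 Pa, q̄ = 0.0016 kg/kg → 0.0016 × 4000 / 9.8 = 0.65 mm
Layer 540–350 hPa: Δp = 190 hPa = 19000 Pa, q̄ = 0.00071 kg/kg → 0.00071 × 19000 / 9.8 = 1.38 mm
PW = 19.59 + 2.36 + 0.65 + 1.38 = 23.98 ≈ 24.0 mm.
Rainfall = ε × PW = 0.4 × 24.0 = 9.6 mm.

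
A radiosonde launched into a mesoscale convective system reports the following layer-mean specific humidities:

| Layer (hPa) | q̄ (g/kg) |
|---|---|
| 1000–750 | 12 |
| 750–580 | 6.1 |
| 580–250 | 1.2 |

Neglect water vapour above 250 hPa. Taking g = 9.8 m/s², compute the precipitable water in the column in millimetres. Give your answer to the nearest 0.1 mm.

Precipitable water is the column-integrated vapour mass per unit area: PW = (1/g) Σ q̄ Δp, with q in kg/kg and Δp in Pa (1 kg/m² of water = 1 mm).
Layer 1000–750 hPa: Δp = 250 hPa = 25000 Pa, q̄ = 0.012 kg/kg → 0.012 × 25000 / 9.8 = 30.61 mm
Layer 750–580 hPa: Δp = 170 hPa = 17000 Pa, q̄ = 0.0061 kg/kg → 0.0061 × 17000 / 9.8 = 10.58 mm
Layer 580–250 hPa: Δp = 330 hPa = 33000 Pa, q̄ = 0.0012 kg/kg → 0.0012 × 33000 / 9.8 = 4.04 mm
PW = 30.61 + 10.58 + 4.04 = 45.23 ≈ 45.2 mm.

PW ≈ 45.2 mm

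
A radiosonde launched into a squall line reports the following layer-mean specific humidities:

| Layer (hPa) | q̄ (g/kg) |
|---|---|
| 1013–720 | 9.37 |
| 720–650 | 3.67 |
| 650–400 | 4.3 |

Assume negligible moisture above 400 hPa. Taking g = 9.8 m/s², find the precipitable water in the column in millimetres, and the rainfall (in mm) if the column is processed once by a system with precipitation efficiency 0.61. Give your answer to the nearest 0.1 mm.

Precipitable water is the column-integrated vapour mass per unit area: PW = (1/g) Σ q̄ Δp, with q in kg/kg and Δp in Pa (1 kg/m² of water = 1 mm).
Layer 1013–720 hPa: Δp = 293 hPa = 29300 Pa, q̄ = 0.00937 kg/kg → 0.00937 × 29300 / 9.8 = 28.01 mm
Layer 720–650 hPa: Δp = 70 hPa = 7000 Pa, q̄ = 0.00367 kg/kg → 0.00367 × 7000 / 9.8 = 2.62 mm
Layer 650–400 hPa: Δp = 250 hPa = 25000 Pa, q̄ = 0.0043 kg/kg → 0.0043 × 25000 / 9.8 = 10.97 mm
PW = 28.01 + 2.62 + 10.97 = 41.60 ≈ 41.6 mm.
Rainfall = ε × PW = 0.61 × 41.6 = 25.4 mm.

PW ≈ 41.6 mm; rainfall ≈ 25.4 mm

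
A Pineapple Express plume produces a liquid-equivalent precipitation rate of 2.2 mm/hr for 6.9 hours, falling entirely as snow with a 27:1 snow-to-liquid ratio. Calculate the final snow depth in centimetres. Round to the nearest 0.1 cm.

snow depth ≈ 41.0 cm

Liquid-equivalent depth = 2.2 × 6.9 = 15.18 mm.
Snow depth = 15.18 mm × 27 = 409.86 mm = 41.0 cm.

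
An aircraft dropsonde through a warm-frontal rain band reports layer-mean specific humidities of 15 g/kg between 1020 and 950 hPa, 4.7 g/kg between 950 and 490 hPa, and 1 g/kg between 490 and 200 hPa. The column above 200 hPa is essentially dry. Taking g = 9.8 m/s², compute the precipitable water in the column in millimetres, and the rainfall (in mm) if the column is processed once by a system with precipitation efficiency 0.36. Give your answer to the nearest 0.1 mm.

PW ≈ 35.7 mm; rainfall ≈ 12.9 mm

Precipitable water is the column-integrated vapour mass per unit area: PW = (1/g) Σ q̄ Δp, with q in kg/kg and Δp in Pa (1 kg/m² of water = 1 mm).
Layer 1020–950 hPa: Δp = 70 hPa = 7000 Pa, q̄ = 0.015 kg/kg → 0.015 × 7000 / 9.8 = 10.71 mm
Layer 950–490 hPa: Δp = 460 hPa = 46000 Pa, q̄ = 0.0047 kg/kg → 0.0047 × 46000 / 9.8 = 22.06 mm
Layer 490–200 hPa: Δp = 290 hPa = 29000 Pa, q̄ = 0.001 kg/kg → 0.001 × 29000 / 9.8 = 2.96 mm
PW = 10.71 + 22.06 + 2.96 = 35.73 ≈ 35.7 mm.
Rainfall = ε × PW = 0.36 × 35.7 = 12.9 mm.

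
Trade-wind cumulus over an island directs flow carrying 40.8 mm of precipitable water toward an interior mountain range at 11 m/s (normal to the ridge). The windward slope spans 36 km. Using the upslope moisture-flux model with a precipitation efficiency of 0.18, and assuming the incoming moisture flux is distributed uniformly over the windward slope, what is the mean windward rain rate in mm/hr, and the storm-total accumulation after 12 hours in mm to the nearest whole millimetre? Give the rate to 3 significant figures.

Incoming column moisture flux per unit ridge length: F = V × PW = 11 × 40.8 = 448.8 mm·m/s.
Spread over the 36 km slope with efficiency ε = 0.18: R = ε·F/W = 0.18 × 448.8 / 36000 m = 2.244e-03 mm/s.
R = 2.244e-03 × 3600 = 8.08 mm/hr.
Over 12 h: total = 8.08 × 12 = 96.96 ≈ 97 mm.

R ≈ 8.08 mm/hr; total ≈ 97 mm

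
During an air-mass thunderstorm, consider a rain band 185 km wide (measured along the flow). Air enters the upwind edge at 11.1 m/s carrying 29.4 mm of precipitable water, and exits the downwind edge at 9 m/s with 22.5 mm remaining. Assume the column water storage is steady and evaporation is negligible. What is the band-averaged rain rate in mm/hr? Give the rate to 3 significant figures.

R ≈ 2.41 mm/hr

Column moisture flux per unit crosswind length is F = V × PW.
Inflow: F_in = 11.1 × 29.4 = 326.34 mm·m/s
Outflow: F_out = 9 × 22.5 = 202.5 mm·m/s
Steady-state rate R = (F_in − F_out)/L = (326.34 − 202.5) / 185000 m = 6.694e-04 mm/s.
R = 6.694e-04 × 3600 = 2.41 mm/hr.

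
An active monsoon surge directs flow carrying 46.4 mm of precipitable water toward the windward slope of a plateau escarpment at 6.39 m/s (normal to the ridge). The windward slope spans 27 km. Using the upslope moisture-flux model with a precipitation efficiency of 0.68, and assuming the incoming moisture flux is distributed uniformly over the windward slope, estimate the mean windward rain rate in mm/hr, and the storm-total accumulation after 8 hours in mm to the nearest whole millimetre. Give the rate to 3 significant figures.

R ≈ 26.9 mm/hr; total ≈ 215 mm

Incoming column moisture flux per unit ridge length: F = V × PW = 6.39 × 46.4 = 296.496 mm·m/s.
Spread over the 27 km slope with efficiency ε = 0.68: R = ε·F/W = 0.68 × 296.496 / 27000 m = 7.467e-03 mm/s.
R = 7.467e-03 × 3600 = 26.9 mm/hr.
Over 8 h: total = 26.9 × 8 = 215.2 ≈ 215 mm.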